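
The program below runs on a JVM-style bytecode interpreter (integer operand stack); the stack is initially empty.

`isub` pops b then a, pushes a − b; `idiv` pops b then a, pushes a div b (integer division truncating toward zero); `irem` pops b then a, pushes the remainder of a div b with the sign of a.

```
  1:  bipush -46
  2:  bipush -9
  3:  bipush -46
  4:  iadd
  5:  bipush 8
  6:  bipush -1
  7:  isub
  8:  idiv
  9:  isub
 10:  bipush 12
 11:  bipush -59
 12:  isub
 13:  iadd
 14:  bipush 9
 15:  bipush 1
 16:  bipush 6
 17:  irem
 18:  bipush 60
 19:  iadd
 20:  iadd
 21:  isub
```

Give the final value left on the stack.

bipush -46  -46
bipush -9   -46 -9
bipush -46  -46 -9 -46
iadd        -46 -55
bipush 8    -46 -55 8
bipush -1   -46 -55 8 -1
isub        -46 -55 9
idiv        -46 -6
isub        -40
bipush 12   -40 12
bipush -59  -40 12 -59
isub        -40 71
iadd        31
bipush 9    31 9
bipush 1    31 9 1
bipush 6    31 9 1 6
irem        31 9 1
bipush 60   31 9 1 60
iadd        31 9 61
iadd        31 70
isub        -39

-39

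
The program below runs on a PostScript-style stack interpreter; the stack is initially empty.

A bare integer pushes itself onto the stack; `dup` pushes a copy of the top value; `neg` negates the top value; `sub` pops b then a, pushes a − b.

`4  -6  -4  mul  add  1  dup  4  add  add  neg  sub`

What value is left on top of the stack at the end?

4   → [4]
-6  → [4, -6]
-4  → [4, -6, -4]
mul → [4, 24]
add → [28]
1   → [28, 1]
dup → [28, 1, 1]
4   → [28, 1, 1, 4]
add → [28, 1, 5]
add → [28, 6]
neg → [28, -6]
sub → [34]

34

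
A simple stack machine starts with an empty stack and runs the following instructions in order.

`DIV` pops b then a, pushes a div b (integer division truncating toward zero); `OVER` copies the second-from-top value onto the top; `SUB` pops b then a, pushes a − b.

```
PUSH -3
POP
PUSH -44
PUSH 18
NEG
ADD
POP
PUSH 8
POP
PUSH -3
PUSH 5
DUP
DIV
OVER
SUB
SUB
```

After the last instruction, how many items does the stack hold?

1

PUSH -3   [-3]
POP       []
PUSH -44  [-44]
PUSH 18   [-44, 18]
NEG       [-44, -18]
ADD       [-62]
POP       []
PUSH 8    [8]
POP       []
PUSH -3   [-3]
PUSH 5    [-3, 5]
DUP       [-3, 5, 5]
DIV       [-3, 1]
OVER      [-3, 1, -3]
SUB       [-3, 4]
SUB       [-7]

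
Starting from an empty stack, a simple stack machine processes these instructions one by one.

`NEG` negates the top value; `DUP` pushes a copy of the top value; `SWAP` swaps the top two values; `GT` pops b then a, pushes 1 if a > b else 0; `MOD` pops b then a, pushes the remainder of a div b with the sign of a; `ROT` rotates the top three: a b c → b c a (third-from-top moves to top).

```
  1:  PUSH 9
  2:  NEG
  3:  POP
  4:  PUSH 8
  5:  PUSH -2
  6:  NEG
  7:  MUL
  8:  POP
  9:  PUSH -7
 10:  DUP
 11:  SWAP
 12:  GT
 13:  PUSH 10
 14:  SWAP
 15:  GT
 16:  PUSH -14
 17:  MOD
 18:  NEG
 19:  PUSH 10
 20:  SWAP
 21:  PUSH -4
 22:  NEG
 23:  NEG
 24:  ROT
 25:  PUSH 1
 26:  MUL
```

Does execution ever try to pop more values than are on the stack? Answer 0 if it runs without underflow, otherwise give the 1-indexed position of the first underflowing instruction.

0

PUSH 9    [9]
NEG       [-9]
POP       []
PUSH 8    [8]
PUSH -2   [8, -2]
NEG       [8, 2]
MUL       [16]
POP       []
PUSH -7   [-7]
DUP       [-7, -7]
SWAP      [-7, -7]
GT        [0]
PUSH 10   [0, 10]
SWAP      [10, 0]
GT        [1]
PUSH -14  [1, -14]
MOD       [1]
NEG       [-1]
PUSH 10   [-1, 10]
SWAP      [10, -1]
PUSH -4   [10, -1, -4]
NEG       [10, -1, 4]
NEG       [10, -1, -4]
ROT       [-1, -4, 10]
PUSH 1    [-1, -4, 10, 1]
MUL       [-1, -4, 10]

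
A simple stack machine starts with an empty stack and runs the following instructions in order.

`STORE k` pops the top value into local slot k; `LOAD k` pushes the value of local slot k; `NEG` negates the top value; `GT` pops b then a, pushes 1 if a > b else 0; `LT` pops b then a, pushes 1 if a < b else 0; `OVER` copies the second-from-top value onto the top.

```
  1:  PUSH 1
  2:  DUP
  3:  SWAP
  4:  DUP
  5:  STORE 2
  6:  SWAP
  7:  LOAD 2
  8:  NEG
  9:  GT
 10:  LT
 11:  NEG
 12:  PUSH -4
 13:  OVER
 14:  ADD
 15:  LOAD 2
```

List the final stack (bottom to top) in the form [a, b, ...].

[0, -4, 1]

PUSH 1  -> [1]
DUP     -> [1, 1]
SWAP    -> [1, 1]
DUP     -> [1, 1, 1]
STORE 2 -> [1, 1]
SWAP    -> [1, 1]
LOAD 2  -> [1, 1, 1]
NEG     -> [1, 1, -1]
GT      -> [1, 1]
LT      -> [0]
NEG     -> [0]
PUSH -4 -> [0, -4]
OVER    -> [0, -4, 0]
ADD     -> [0, -4]
LOAD 2  -> [0, -4, 1]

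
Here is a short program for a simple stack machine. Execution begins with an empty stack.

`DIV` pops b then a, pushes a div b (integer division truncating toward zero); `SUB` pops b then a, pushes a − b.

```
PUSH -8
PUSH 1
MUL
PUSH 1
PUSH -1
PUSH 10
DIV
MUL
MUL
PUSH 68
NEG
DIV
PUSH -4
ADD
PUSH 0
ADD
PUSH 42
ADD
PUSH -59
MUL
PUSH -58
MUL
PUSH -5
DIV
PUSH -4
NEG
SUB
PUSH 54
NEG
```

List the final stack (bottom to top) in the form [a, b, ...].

[-26011, -54]

PUSH -8  → [-8]
PUSH 1   → [-8, 1]
MUL      → [-8]
PUSH 1   → [-8, 1]
PUSH -1  → [-8, 1, -1]
PUSH 10  → [-8, 1, -1, 10]
DIV      → [-8, 1, 0]
MUL      → [-8, 0]
MUL      → [0]
PUSH 68  → [0, 68]
NEG      → [0, -68]
DIV      → [0]
PUSH -4  → [0, -4]
ADD      → [-4]
PUSH 0   → [-4, 0]
ADD      → [-4]
PUSH 42  → [-4, 42]
ADD      → [38]
PUSH -59 → [38, -59]
MUL      → [-2242]
PUSH -58 → [-2242, -58]
MUL      → [130036]
PUSH -5  → [130036, -5]
DIV      → [-26007]
PUSH -4  → [-26007, -4]
NEG      → [-26007, 4]
SUB      → [-26011]
PUSH 54  → [-26011, 54]
NEG      → [-26011, -54]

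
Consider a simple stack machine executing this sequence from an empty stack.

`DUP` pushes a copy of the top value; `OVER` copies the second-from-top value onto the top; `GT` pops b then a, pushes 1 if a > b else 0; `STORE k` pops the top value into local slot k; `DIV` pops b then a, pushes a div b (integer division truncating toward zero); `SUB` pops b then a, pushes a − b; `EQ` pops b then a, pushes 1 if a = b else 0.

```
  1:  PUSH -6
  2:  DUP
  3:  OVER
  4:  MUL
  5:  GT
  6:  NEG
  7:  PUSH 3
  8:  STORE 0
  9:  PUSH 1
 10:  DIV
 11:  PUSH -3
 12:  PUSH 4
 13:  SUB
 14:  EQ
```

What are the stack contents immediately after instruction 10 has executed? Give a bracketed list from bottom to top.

PUSH -6 -> -6
DUP     -> -6 -6
OVER    -> -6 -6 -6
MUL     -> -6 36
GT      -> 0
NEG     -> 0
PUSH 3  -> 0 3
STORE 0 -> 0
PUSH 1  -> 0 1
DIV     -> 0

[0]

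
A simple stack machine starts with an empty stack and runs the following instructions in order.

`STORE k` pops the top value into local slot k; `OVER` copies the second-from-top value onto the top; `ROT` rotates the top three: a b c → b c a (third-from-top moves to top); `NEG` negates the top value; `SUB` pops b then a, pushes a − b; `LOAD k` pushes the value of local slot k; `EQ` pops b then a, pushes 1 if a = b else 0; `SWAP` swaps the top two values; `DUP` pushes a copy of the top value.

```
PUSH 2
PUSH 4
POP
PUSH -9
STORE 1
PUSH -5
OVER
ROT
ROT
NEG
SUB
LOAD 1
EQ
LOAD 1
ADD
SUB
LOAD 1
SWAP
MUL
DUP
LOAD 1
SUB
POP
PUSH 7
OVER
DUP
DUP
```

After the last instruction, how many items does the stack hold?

5

PUSH 2   [2]
PUSH 4   [2, 4]
POP      [2]
PUSH -9  [2, -9]
STORE 1  [2]
PUSH -5  [2, -5]
OVER     [2, -5, 2]
ROT      [-5, 2, 2]
ROT      [2, 2, -5]
NEG      [2, 2, 5]
SUB      [2, -3]
LOAD 1   [2, -3, -9]
EQ       [2, 0]
LOAD 1   [2, 0, -9]
ADD      [2, -9]
SUB      [11]
LOAD 1   [11, -9]
SWAP     [-9, 11]
MUL      [-99]
DUP      [-99, -99]
LOAD 1   [-99, -99, -9]
SUB      [-99, -90]
POP      [-99]
PUSH 7   [-99, 7]
OVER     [-99, 7, -99]
DUP      [-99, 7, -99, -99]
DUP      [-99, 7, -99, -99, -99]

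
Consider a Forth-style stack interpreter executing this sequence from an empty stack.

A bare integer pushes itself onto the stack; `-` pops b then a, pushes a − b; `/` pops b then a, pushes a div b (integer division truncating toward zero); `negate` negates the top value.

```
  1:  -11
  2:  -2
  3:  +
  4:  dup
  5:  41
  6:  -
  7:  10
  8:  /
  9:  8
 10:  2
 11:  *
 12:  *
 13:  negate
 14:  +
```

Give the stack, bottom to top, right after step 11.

[-13, -5, 16]

-11  -11
-2   -11 -2
+    -13
dup  -13 -13
41   -13 -13 41
-    -13 -54
10   -13 -54 10
/    -13 -5
8    -13 -5 8
2    -13 -5 8 2
*    -13 -5 16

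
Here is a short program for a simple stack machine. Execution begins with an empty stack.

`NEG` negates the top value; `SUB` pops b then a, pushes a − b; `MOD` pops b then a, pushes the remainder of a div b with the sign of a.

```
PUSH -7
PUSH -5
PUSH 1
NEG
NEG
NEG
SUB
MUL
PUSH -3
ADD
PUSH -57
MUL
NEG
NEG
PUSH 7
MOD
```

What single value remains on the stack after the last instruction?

-4

PUSH -7   [-7]
PUSH -5   [-7, -5]
PUSH 1    [-7, -5, 1]
NEG       [-7, -5, -1]
NEG       [-7, -5, 1]
NEG       [-7, -5, -1]
SUB       [-7, -4]
MUL       [28]
PUSH -3   [28, -3]
ADD       [25]
PUSH -57  [25, -57]
MUL       [-1425]
NEG       [1425]
NEG       [-1425]
PUSH 7    [-1425, 7]
MOD       [-4]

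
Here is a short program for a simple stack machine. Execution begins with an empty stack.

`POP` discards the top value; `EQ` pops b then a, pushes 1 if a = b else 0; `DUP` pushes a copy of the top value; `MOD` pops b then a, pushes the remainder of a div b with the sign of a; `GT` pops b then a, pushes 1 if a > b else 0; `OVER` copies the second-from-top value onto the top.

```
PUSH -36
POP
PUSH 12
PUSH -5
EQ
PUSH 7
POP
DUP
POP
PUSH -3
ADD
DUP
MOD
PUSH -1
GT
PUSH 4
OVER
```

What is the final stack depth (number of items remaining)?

3

PUSH -36 → [-36]
POP      → []
PUSH 12  → [12]
PUSH -5  → [12, -5]
EQ       → [0]
PUSH 7   → [0, 7]
POP      → [0]
DUP      → [0, 0]
POP      → [0]
PUSH -3  → [0, -3]
ADD      → [-3]
DUP      → [-3, -3]
MOD      → [0]
PUSH -1  → [0, -1]
GT       → [1]
PUSH 4   → [1, 4]
OVER     → [1, 4, 1]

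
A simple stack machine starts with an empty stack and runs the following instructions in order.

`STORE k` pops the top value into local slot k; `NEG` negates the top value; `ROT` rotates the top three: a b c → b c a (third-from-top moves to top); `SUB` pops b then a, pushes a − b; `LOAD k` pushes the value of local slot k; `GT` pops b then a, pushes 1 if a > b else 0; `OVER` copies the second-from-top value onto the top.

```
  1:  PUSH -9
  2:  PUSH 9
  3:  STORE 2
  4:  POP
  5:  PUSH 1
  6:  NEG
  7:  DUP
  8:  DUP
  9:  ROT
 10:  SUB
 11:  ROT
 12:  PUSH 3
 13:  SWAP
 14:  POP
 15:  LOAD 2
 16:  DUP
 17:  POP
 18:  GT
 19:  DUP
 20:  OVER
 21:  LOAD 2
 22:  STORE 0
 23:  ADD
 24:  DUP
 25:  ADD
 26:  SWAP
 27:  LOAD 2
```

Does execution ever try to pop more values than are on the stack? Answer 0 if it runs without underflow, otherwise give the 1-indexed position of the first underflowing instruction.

11

PUSH -9 : [-9]
PUSH 9  : [-9, 9]
STORE 2 : [-9]
POP     : []
PUSH 1  : [1]
NEG     : [-1]
DUP     : [-1, -1]
DUP     : [-1, -1, -1]
ROT     : [-1, -1, -1]
SUB     : [-1, 0]
ROT  — needs 3 operands, stack has 2 → underflow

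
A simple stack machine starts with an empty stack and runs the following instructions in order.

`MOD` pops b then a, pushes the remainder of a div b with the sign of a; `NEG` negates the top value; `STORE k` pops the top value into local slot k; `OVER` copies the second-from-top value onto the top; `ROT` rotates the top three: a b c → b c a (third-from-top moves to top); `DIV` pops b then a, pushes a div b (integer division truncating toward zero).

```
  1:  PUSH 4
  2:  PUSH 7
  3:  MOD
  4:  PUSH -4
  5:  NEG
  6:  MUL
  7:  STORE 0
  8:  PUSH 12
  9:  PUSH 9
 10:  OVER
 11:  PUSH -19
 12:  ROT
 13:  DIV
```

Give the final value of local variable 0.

PUSH 4   : 4
PUSH 7   : 4 7
MOD      : 4
PUSH -4  : 4 -4
NEG      : 4 4
MUL      : 16
STORE 0  : (empty)
PUSH 12  : 12
PUSH 9   : 12 9
OVER     : 12 9 12
PUSH -19 : 12 9 12 -19
ROT      : 12 12 -19 9
DIV      : 12 12 -2

16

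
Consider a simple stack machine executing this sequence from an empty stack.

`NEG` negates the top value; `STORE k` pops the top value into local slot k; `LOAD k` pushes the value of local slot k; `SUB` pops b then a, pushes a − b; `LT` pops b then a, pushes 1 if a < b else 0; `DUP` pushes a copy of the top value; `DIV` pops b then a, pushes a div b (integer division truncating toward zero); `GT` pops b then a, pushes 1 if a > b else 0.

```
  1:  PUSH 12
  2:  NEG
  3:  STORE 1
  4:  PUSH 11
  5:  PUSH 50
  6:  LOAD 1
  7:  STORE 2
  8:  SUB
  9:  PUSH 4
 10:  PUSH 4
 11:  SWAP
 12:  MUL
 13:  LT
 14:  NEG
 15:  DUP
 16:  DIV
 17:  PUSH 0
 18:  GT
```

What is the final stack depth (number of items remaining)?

PUSH 12 → 12
NEG     → -12
STORE 1 → (empty)
PUSH 11 → 11
PUSH 50 → 11 50
LOAD 1  → 11 50 -12
STORE 2 → 11 50
SUB     → -39
PUSH 4  → -39 4
PUSH 4  → -39 4 4
SWAP    → -39 4 4
MUL     → -39 16
LT      → 1
NEG     → -1
DUP     → -1 -1
DIV     → 1
PUSH 0  → 1 0
GT      → 1

1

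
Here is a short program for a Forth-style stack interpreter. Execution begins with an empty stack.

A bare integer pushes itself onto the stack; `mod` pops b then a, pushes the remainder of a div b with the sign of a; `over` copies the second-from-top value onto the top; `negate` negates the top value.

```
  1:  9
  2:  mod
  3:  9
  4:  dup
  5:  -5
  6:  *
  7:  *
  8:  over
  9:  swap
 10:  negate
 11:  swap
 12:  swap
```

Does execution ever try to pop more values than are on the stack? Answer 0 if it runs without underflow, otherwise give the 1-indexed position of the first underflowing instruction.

9  9
mod  — needs 2 operands, stack has 1 → underflow

2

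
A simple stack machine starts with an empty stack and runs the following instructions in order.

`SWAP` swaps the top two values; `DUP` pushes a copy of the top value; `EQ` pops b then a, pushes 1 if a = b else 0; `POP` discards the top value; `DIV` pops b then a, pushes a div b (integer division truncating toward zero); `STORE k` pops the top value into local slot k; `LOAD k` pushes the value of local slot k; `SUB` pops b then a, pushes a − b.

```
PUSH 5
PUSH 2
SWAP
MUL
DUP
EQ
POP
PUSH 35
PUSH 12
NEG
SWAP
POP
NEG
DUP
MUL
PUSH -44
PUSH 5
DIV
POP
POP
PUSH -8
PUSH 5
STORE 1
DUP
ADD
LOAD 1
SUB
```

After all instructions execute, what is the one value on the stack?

PUSH 5   : [5]
PUSH 2   : [5, 2]
SWAP     : [2, 5]
MUL      : [10]
DUP      : [10, 10]
EQ       : [1]
POP      : []
PUSH 35  : [35]
PUSH 12  : [35, 12]
NEG      : [35, -12]
SWAP     : [-12, 35]
POP      : [-12]
NEG      : [12]
DUP      : [12, 12]
MUL      : [144]
PUSH -44 : [144, -44]
PUSH 5   : [144, -44, 5]
DIV      : [144, -8]
POP      : [144]
POP      : []
PUSH -8  : [-8]
PUSH 5   : [-8, 5]
STORE 1  : [-8]
DUP      : [-8, -8]
ADD      : [-16]
LOAD 1   : [-16, 5]
SUB      : [-21]

-21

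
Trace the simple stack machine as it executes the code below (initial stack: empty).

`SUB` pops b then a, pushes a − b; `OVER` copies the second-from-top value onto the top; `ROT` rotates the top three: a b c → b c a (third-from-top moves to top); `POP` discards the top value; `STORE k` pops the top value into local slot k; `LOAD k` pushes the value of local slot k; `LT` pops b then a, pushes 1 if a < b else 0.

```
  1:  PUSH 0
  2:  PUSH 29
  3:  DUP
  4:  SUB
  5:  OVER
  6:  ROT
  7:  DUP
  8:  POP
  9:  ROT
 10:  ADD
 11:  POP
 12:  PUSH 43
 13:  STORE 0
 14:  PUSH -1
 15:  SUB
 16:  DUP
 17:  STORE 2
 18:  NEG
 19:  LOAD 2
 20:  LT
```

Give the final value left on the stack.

PUSH 0  → [0]
PUSH 29 → [0, 29]
DUP     → [0, 29, 29]
SUB     → [0, 0]
OVER    → [0, 0, 0]
ROT     → [0, 0, 0]
DUP     → [0, 0, 0, 0]
POP     → [0, 0, 0]
ROT     → [0, 0, 0]
ADD     → [0, 0]
POP     → [0]
PUSH 43 → [0, 43]
STORE 0 → [0]
PUSH -1 → [0, -1]
SUB     → [1]
DUP     → [1, 1]
STORE 2 → [1]
NEG     → [-1]
LOAD 2  → [-1, 1]
LT      → [1]

1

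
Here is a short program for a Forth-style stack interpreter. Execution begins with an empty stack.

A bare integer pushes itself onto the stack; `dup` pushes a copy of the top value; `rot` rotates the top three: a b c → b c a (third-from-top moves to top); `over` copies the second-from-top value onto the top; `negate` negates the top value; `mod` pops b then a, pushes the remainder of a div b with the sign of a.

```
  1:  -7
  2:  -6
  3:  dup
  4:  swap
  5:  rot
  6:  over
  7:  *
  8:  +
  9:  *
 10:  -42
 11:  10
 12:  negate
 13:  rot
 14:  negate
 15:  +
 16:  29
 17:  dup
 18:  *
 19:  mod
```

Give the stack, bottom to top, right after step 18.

[-42, 206, 841]

-7     : [-7]
-6     : [-7, -6]
dup    : [-7, -6, -6]
swap   : [-7, -6, -6]
rot    : [-6, -6, -7]
over   : [-6, -6, -7, -6]
*      : [-6, -6, 42]
+      : [-6, 36]
*      : [-216]
-42    : [-216, -42]
10     : [-216, -42, 10]
negate : [-216, -42, -10]
rot    : [-42, -10, -216]
negate : [-42, -10, 216]
+      : [-42, 206]
29     : [-42, 206, 29]
dup    : [-42, 206, 29, 29]
*      : [-42, 206, 841]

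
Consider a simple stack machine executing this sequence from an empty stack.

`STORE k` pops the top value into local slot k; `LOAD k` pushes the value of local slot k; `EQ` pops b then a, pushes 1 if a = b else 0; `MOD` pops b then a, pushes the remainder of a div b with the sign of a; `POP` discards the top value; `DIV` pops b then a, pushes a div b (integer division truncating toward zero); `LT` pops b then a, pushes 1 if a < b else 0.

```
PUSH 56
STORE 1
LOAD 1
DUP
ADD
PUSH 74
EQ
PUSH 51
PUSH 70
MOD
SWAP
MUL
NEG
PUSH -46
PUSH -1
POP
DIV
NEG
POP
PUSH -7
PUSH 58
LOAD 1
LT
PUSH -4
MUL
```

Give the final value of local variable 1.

56

PUSH 56  -> 56
STORE 1  -> (empty)
LOAD 1   -> 56
DUP      -> 56 56
ADD      -> 112
PUSH 74  -> 112 74
EQ       -> 0
PUSH 51  -> 0 51
PUSH 70  -> 0 51 70
MOD      -> 0 51
SWAP     -> 51 0
MUL      -> 0
NEG      -> 0
PUSH -46 -> 0 -46
PUSH -1  -> 0 -46 -1
POP      -> 0 -46
DIV      -> 0
NEG      -> 0
POP      -> (empty)
PUSH -7  -> -7
PUSH 58  -> -7 58
LOAD 1   -> -7 58 56
LT       -> -7 0
PUSH -4  -> -7 0 -4
MUL      -> -7 0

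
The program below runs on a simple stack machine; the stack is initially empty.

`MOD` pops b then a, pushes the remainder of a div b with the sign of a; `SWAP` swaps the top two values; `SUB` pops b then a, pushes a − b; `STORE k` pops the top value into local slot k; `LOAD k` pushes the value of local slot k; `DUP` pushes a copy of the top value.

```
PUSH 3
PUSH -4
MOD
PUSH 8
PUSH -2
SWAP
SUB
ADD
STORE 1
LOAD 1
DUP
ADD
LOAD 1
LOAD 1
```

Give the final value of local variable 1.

PUSH 3  : 3
PUSH -4 : 3 -4
MOD     : 3
PUSH 8  : 3 8
PUSH -2 : 3 8 -2
SWAP    : 3 -2 8
SUB     : 3 -10
ADD     : -7
STORE 1 : (empty)
LOAD 1  : -7
DUP     : -7 -7
ADD     : -14
LOAD 1  : -14 -7
LOAD 1  : -14 -7 -7

-7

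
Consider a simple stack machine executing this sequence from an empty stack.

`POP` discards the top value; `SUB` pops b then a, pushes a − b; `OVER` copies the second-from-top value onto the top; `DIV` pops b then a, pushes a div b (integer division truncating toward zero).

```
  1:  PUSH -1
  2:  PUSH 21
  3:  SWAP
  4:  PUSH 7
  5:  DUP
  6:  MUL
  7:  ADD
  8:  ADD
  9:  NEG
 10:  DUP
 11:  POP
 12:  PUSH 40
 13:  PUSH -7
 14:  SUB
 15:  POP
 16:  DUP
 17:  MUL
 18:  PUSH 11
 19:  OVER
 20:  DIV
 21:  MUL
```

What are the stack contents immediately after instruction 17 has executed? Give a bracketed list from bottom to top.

PUSH -1  [-1]
PUSH 21  [-1, 21]
SWAP     [21, -1]
PUSH 7   [21, -1, 7]
DUP      [21, -1, 7, 7]
MUL      [21, -1, 49]
ADD      [21, 48]
ADD      [69]
NEG      [-69]
DUP      [-69, -69]
POP      [-69]
PUSH 40  [-69, 40]
PUSH -7  [-69, 40, -7]
SUB      [-69, 47]
POP      [-69]
DUP      [-69, -69]
MUL      [4761]

[4761]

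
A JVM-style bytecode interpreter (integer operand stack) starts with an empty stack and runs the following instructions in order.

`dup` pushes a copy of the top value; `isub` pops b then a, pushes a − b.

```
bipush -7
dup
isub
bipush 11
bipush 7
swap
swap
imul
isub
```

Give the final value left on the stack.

-77

bipush -7 -> -7
dup       -> -7 -7
isub      -> 0
bipush 11 -> 0 11
bipush 7  -> 0 11 7
swap      -> 0 7 11
swap      -> 0 11 7
imul      -> 0 77
isub      -> -77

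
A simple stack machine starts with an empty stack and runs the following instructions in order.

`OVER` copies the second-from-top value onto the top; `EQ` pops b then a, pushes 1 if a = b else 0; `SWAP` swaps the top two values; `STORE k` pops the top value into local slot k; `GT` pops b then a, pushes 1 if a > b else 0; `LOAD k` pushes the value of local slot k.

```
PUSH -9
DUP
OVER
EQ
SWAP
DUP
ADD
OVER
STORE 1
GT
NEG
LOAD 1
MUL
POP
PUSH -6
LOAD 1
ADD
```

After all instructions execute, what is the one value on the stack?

-5

PUSH -9 : [-9]
DUP     : [-9, -9]
OVER    : [-9, -9, -9]
EQ      : [-9, 1]
SWAP    : [1, -9]
DUP     : [1, -9, -9]
ADD     : [1, -18]
OVER    : [1, -18, 1]
STORE 1 : [1, -18]
GT      : [1]
NEG     : [-1]
LOAD 1  : [-1, 1]
MUL     : [-1]
POP     : []
PUSH -6 : [-6]
LOAD 1  : [-6, 1]
ADD     : [-5]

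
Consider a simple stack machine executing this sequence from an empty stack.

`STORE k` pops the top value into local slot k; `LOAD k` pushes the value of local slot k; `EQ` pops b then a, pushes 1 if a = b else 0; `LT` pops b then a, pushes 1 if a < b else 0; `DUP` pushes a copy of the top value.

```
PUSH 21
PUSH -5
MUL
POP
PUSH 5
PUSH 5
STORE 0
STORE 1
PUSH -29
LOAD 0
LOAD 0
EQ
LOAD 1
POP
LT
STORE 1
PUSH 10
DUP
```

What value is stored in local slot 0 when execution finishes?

PUSH 21  -> [21]
PUSH -5  -> [21, -5]
MUL      -> [-105]
POP      -> []
PUSH 5   -> [5]
PUSH 5   -> [5, 5]
STORE 0  -> [5]
STORE 1  -> []
PUSH -29 -> [-29]
LOAD 0   -> [-29, 5]
LOAD 0   -> [-29, 5, 5]
EQ       -> [-29, 1]
LOAD 1   -> [-29, 1, 5]
POP      -> [-29, 1]
LT       -> [1]
STORE 1  -> []
PUSH 10  -> [10]
DUP      -> [10, 10]

5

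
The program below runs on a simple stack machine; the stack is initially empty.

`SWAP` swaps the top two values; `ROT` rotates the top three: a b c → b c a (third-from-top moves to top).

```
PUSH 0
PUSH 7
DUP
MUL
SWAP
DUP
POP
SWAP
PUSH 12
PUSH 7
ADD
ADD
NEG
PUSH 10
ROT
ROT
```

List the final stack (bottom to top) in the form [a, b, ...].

[10, 0, -68]

PUSH 0  → [0]
PUSH 7  → [0, 7]
DUP     → [0, 7, 7]
MUL     → [0, 49]
SWAP    → [49, 0]
DUP     → [49, 0, 0]
POP     → [49, 0]
SWAP    → [0, 49]
PUSH 12 → [0, 49, 12]
PUSH 7  → [0, 49, 12, 7]
ADD     → [0, 49, 19]
ADD     → [0, 68]
NEG     → [0, -68]
PUSH 10 → [0, -68, 10]
ROT     → [-68, 10, 0]
ROT     → [10, 0, -68]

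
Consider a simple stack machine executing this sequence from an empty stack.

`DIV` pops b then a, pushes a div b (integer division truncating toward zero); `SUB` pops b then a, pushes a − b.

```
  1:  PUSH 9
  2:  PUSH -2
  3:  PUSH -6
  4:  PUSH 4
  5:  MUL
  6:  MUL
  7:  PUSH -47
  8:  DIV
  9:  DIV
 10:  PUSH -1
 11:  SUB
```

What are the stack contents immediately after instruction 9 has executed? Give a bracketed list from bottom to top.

[-9]

PUSH 9   → [9]
PUSH -2  → [9, -2]
PUSH -6  → [9, -2, -6]
PUSH 4   → [9, -2, -6, 4]
MUL      → [9, -2, -24]
MUL      → [9, 48]
PUSH -47 → [9, 48, -47]
DIV      → [9, -1]
DIV      → [-9]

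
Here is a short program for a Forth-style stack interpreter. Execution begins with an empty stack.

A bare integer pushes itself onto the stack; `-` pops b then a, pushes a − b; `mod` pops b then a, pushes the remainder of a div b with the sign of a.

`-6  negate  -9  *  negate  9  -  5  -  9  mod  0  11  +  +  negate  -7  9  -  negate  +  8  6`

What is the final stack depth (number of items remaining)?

3

-6     → -6
negate → 6
-9     → 6 -9
*      → -54
negate → 54
9      → 54 9
-      → 45
5      → 45 5
-      → 40
9      → 40 9
mod    → 4
0      → 4 0
11     → 4 0 11
+      → 4 11
+      → 15
negate → -15
-7     → -15 -7
9      → -15 -7 9
-      → -15 -16
negate → -15 16
+      → 1
8      → 1 8
6      → 1 8 6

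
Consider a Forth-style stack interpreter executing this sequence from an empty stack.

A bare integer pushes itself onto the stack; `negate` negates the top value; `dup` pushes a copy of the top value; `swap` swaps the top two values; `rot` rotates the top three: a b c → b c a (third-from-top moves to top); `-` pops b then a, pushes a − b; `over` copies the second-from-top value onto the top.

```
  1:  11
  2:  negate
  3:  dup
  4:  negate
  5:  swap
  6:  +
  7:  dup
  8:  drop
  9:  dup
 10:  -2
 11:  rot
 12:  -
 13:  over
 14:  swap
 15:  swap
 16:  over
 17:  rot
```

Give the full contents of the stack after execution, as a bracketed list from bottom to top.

11     -> 11
negate -> -11
dup    -> -11 -11
negate -> -11 11
swap   -> 11 -11
+      -> 0
dup    -> 0 0
drop   -> 0
dup    -> 0 0
-2     -> 0 0 -2
rot    -> 0 -2 0
-      -> 0 -2
over   -> 0 -2 0
swap   -> 0 0 -2
swap   -> 0 -2 0
over   -> 0 -2 0 -2
rot    -> 0 0 -2 -2

[0, 0, -2, -2]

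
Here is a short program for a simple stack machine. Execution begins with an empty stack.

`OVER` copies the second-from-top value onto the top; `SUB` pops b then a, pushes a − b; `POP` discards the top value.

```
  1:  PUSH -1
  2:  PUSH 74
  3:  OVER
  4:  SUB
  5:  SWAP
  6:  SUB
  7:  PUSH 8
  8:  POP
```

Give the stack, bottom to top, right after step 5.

PUSH -1 → -1
PUSH 74 → -1 74
OVER    → -1 74 -1
SUB     → -1 75
SWAP    → 75 -1

[75, -1]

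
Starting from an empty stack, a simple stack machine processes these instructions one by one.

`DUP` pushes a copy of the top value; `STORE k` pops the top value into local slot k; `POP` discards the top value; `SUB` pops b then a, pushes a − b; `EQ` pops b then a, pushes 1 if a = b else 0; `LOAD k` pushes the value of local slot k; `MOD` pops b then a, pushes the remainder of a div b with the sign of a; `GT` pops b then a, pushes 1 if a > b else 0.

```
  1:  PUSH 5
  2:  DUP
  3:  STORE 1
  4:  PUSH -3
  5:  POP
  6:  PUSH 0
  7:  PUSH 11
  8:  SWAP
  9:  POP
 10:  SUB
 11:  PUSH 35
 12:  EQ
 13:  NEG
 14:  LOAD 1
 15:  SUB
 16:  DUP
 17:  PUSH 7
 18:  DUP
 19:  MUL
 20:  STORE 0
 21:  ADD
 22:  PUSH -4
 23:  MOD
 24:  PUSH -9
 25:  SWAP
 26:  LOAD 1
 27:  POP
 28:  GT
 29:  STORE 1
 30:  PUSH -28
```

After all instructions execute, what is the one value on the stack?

-28

PUSH 5   → [5]
DUP      → [5, 5]
STORE 1  → [5]
PUSH -3  → [5, -3]
POP      → [5]
PUSH 0   → [5, 0]
PUSH 11  → [5, 0, 11]
SWAP     → [5, 11, 0]
POP      → [5, 11]
SUB      → [-6]
PUSH 35  → [-6, 35]
EQ       → [0]
NEG      → [0]
LOAD 1   → [0, 5]
SUB      → [-5]
DUP      → [-5, -5]
PUSH 7   → [-5, -5, 7]
DUP      → [-5, -5, 7, 7]
MUL      → [-5, -5, 49]
STORE 0  → [-5, -5]
ADD      → [-10]
PUSH -4  → [-10, -4]
MOD      → [-2]
PUSH -9  → [-2, -9]
SWAP     → [-9, -2]
LOAD 1   → [-9, -2, 5]
POP      → [-9, -2]
GT       → [0]
STORE 1  → []
PUSH -28 → [-28]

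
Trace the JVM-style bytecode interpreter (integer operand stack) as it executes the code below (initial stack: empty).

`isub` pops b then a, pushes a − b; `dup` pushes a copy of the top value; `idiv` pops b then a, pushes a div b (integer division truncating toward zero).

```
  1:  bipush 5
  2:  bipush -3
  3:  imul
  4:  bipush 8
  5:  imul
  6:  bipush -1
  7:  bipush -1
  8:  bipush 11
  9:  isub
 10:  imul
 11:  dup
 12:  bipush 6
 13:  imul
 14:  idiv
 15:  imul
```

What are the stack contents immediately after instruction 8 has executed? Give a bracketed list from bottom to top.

[-120, -1, -1, 11]

bipush 5  -> 5
bipush -3 -> 5 -3
imul      -> -15
bipush 8  -> -15 8
imul      -> -120
bipush -1 -> -120 -1
bipush -1 -> -120 -1 -1
bipush 11 -> -120 -1 -1 11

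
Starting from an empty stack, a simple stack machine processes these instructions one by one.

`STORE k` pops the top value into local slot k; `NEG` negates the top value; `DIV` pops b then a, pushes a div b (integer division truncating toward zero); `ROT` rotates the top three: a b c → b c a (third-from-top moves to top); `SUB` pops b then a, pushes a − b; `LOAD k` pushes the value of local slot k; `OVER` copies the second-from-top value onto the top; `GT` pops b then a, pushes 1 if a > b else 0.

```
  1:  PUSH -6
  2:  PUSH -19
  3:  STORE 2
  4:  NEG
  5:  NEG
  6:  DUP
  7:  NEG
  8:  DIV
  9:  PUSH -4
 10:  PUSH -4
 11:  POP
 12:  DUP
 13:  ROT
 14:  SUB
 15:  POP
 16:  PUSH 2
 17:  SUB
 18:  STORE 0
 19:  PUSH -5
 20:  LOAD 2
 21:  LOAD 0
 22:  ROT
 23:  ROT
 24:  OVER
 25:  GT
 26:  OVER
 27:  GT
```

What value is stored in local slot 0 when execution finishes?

PUSH -6  : [-6]
PUSH -19 : [-6, -19]
STORE 2  : [-6]
NEG      : [6]
NEG      : [-6]
DUP      : [-6, -6]
NEG      : [-6, 6]
DIV      : [-1]
PUSH -4  : [-1, -4]
PUSH -4  : [-1, -4, -4]
POP      : [-1, -4]
DUP      : [-1, -4, -4]
ROT      : [-4, -4, -1]
SUB      : [-4, -3]
POP      : [-4]
PUSH 2   : [-4, 2]
SUB      : [-6]
STORE 0  : []
PUSH -5  : [-5]
LOAD 2   : [-5, -19]
LOAD 0   : [-5, -19, -6]
ROT      : [-19, -6, -5]
ROT      : [-6, -5, -19]
OVER     : [-6, -5, -19, -5]
GT       : [-6, -5, 0]
OVER     : [-6, -5, 0, -5]
GT       : [-6, -5, 1]

-6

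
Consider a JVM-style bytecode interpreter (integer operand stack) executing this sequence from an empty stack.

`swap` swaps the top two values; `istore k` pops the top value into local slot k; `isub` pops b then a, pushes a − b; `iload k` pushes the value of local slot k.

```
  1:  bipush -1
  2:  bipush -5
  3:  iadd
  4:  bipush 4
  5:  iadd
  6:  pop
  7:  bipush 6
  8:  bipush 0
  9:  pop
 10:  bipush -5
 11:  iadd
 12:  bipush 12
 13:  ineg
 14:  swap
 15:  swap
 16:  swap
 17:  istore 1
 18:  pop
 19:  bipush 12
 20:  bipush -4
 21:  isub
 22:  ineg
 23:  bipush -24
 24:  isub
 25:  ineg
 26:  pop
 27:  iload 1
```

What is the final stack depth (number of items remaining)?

bipush -1  → -1
bipush -5  → -1 -5
iadd       → -6
bipush 4   → -6 4
iadd       → -2
pop        → (empty)
bipush 6   → 6
bipush 0   → 6 0
pop        → 6
bipush -5  → 6 -5
iadd       → 1
bipush 12  → 1 12
ineg       → 1 -12
swap       → -12 1
swap       → 1 -12
swap       → -12 1
istore 1   → -12
pop        → (empty)
bipush 12  → 12
bipush -4  → 12 -4
isub       → 16
ineg       → -16
bipush -24 → -16 -24
isub       → 8
ineg       → -8
pop        → (empty)
iload 1    → 1

1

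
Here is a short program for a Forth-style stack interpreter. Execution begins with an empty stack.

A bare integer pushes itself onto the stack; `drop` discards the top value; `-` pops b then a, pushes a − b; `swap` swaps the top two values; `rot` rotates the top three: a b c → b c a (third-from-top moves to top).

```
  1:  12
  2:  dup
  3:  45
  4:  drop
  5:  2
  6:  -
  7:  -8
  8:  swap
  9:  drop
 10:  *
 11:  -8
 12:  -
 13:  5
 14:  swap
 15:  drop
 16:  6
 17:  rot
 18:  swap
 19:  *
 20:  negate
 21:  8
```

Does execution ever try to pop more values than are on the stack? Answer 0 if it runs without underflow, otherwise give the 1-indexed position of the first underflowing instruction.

12   -> 12
dup  -> 12 12
45   -> 12 12 45
drop -> 12 12
2    -> 12 12 2
-    -> 12 10
-8   -> 12 10 -8
swap -> 12 -8 10
drop -> 12 -8
*    -> -96
-8   -> -96 -8
-    -> -88
5    -> -88 5
swap -> 5 -88
drop -> 5
6    -> 5 6
rot  — needs 3 operands, stack has 2 → underflow

17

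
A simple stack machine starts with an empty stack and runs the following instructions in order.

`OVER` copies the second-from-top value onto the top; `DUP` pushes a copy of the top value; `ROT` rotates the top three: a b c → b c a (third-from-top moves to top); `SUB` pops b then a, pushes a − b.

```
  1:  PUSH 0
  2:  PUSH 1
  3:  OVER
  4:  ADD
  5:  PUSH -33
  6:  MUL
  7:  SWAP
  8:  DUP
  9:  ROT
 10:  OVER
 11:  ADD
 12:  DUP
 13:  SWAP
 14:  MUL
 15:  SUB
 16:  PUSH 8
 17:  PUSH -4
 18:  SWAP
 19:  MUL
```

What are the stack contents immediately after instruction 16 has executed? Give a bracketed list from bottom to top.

PUSH 0   -> [0]
PUSH 1   -> [0, 1]
OVER     -> [0, 1, 0]
ADD      -> [0, 1]
PUSH -33 -> [0, 1, -33]
MUL      -> [0, -33]
SWAP     -> [-33, 0]
DUP      -> [-33, 0, 0]
ROT      -> [0, 0, -33]
OVER     -> [0, 0, -33, 0]
ADD      -> [0, 0, -33]
DUP      -> [0, 0, -33, -33]
SWAP     -> [0, 0, -33, -33]
MUL      -> [0, 0, 1089]
SUB      -> [0, -1089]
PUSH 8   -> [0, -1089, 8]

[0, -1089, 8]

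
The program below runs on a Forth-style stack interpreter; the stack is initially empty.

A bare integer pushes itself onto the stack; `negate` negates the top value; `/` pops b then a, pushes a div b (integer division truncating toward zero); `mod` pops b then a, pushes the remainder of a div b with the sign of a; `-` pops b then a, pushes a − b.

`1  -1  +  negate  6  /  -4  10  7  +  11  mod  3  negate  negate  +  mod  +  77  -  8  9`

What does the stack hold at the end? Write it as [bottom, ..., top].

1       [1]
-1      [1, -1]
+       [0]
negate  [0]
6       [0, 6]
/       [0]
-4      [0, -4]
10      [0, -4, 10]
7       [0, -4, 10, 7]
+       [0, -4, 17]
11      [0, -4, 17, 11]
mod     [0, -4, 6]
3       [0, -4, 6, 3]
negate  [0, -4, 6, -3]
negate  [0, -4, 6, 3]
+       [0, -4, 9]
mod     [0, -4]
+       [-4]
77      [-4, 77]
-       [-81]
8       [-81, 8]
9       [-81, 8, 9]

[-81, 8, 9]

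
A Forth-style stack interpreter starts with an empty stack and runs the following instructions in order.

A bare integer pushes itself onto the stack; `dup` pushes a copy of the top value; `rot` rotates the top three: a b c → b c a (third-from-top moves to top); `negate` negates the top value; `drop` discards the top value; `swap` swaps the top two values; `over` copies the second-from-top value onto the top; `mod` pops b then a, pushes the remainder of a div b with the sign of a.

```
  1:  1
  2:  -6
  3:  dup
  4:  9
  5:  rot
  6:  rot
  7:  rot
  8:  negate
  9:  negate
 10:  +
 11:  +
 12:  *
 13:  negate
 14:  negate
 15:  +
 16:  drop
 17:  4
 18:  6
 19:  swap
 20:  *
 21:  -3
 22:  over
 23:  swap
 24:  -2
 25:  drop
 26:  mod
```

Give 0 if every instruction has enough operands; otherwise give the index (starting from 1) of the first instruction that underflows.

1       1
-6      1 -6
dup     1 -6 -6
9       1 -6 -6 9
rot     1 -6 9 -6
rot     1 9 -6 -6
rot     1 -6 -6 9
negate  1 -6 -6 -9
negate  1 -6 -6 9
+       1 -6 3
+       1 -3
*       -3
negate  3
negate  -3
+  — needs 2 operands, stack has 1 → underflow

15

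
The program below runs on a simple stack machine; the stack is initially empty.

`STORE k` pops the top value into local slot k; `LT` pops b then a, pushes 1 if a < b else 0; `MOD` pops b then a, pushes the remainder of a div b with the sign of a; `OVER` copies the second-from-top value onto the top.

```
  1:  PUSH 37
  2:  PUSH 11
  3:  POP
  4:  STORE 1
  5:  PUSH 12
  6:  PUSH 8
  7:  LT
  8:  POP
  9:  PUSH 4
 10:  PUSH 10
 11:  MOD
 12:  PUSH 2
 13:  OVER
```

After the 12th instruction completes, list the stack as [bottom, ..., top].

PUSH 37  37
PUSH 11  37 11
POP      37
STORE 1  (empty)
PUSH 12  12
PUSH 8   12 8
LT       0
POP      (empty)
PUSH 4   4
PUSH 10  4 10
MOD      4
PUSH 2   4 2

[4, 2]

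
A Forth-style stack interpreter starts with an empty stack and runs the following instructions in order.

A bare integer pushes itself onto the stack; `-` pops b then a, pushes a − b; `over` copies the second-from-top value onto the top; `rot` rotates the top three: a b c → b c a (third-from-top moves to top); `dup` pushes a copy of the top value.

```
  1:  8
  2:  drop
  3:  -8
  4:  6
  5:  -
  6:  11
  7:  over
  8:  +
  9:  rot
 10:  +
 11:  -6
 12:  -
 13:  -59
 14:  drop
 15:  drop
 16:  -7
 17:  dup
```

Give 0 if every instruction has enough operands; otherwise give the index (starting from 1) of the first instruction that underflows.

9

8    -> [8]
drop -> []
-8   -> [-8]
6    -> [-8, 6]
-    -> [-14]
11   -> [-14, 11]
over -> [-14, 11, -14]
+    -> [-14, -3]
rot  — needs 3 operands, stack has 2 → underflow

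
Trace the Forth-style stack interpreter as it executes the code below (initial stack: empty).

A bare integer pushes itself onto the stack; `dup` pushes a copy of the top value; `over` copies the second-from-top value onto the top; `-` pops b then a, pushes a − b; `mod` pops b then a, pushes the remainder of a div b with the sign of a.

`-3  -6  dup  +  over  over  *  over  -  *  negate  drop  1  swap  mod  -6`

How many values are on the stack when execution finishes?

2

-3      [-3]
-6      [-3, -6]
dup     [-3, -6, -6]
+       [-3, -12]
over    [-3, -12, -3]
over    [-3, -12, -3, -12]
*       [-3, -12, 36]
over    [-3, -12, 36, -12]
-       [-3, -12, 48]
*       [-3, -576]
negate  [-3, 576]
drop    [-3]
1       [-3, 1]
swap    [1, -3]
mod     [1]
-6      [1, -6]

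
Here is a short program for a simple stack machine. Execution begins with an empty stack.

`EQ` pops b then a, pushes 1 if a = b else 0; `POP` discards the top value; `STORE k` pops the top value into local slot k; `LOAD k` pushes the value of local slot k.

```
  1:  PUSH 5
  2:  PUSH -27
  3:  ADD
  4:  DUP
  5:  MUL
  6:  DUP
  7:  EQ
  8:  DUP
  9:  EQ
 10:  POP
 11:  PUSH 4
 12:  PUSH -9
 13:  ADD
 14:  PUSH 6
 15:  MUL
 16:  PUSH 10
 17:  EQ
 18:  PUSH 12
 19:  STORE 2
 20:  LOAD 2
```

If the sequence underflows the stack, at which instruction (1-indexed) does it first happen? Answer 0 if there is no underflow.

PUSH 5   → [5]
PUSH -27 → [5, -27]
ADD      → [-22]
DUP      → [-22, -22]
MUL      → [484]
DUP      → [484, 484]
EQ       → [1]
DUP      → [1, 1]
EQ       → [1]
POP      → []
PUSH 4   → [4]
PUSH -9  → [4, -9]
ADD      → [-5]
PUSH 6   → [-5, 6]
MUL      → [-30]
PUSH 10  → [-30, 10]
EQ       → [0]
PUSH 12  → [0, 12]
STORE 2  → [0]
LOAD 2   → [0, 12]

0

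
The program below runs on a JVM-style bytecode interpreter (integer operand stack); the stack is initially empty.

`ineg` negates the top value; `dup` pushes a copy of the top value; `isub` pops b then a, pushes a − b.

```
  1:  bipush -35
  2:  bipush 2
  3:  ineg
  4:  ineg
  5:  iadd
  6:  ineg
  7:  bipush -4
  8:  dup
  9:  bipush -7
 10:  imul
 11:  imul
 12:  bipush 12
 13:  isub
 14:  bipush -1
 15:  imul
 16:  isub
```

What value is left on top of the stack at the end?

-91

bipush -35  [-35]
bipush 2    [-35, 2]
ineg        [-35, -2]
ineg        [-35, 2]
iadd        [-33]
ineg        [33]
bipush -4   [33, -4]
dup         [33, -4, -4]
bipush -7   [33, -4, -4, -7]
imul        [33, -4, 28]
imul        [33, -112]
bipush 12   [33, -112, 12]
isub        [33, -124]
bipush -1   [33, -124, -1]
imul        [33, 124]
isub        [-91]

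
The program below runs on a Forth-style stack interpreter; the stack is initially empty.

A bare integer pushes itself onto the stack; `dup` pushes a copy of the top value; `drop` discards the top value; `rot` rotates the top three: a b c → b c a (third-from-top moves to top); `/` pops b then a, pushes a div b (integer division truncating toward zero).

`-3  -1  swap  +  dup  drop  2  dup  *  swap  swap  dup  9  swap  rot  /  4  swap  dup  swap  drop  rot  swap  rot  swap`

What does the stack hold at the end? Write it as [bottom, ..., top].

-3   : -3
-1   : -3 -1
swap : -1 -3
+    : -4
dup  : -4 -4
drop : -4
2    : -4 2
dup  : -4 2 2
*    : -4 4
swap : 4 -4
swap : -4 4
dup  : -4 4 4
9    : -4 4 4 9
swap : -4 4 9 4
rot  : -4 9 4 4
/    : -4 9 1
4    : -4 9 1 4
swap : -4 9 4 1
dup  : -4 9 4 1 1
swap : -4 9 4 1 1
drop : -4 9 4 1
rot  : -4 4 1 9
swap : -4 4 9 1
rot  : -4 9 1 4
swap : -4 9 4 1

[-4, 9, 4, 1]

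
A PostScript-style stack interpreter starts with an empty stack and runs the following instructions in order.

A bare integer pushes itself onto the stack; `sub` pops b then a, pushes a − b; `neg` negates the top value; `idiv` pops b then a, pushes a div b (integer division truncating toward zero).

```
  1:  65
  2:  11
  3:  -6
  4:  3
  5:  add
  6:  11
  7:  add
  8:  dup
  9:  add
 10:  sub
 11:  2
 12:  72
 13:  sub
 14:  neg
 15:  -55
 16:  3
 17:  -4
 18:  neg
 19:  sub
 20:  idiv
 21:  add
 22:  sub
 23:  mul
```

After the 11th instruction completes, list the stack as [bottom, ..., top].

65   65
11   65 11
-6   65 11 -6
3    65 11 -6 3
add  65 11 -3
11   65 11 -3 11
add  65 11 8
dup  65 11 8 8
add  65 11 16
sub  65 -5
2    65 -5 2

[65, -5, 2]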